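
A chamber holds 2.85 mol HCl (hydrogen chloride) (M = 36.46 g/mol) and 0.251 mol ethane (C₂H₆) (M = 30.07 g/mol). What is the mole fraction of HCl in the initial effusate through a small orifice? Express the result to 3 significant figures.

The effusion rate of species i is ∝ p_i/√M_i ∝ n_i/√M_i.
Mole fraction of HCl in the effusate = (n_HCl/√M_HCl) / (n_HCl/√M_HCl + n_C₂H₆/√M_C₂H₆)
= (2.85/√36.46) / (2.85/√36.46 + 0.251/√30.07) = 0.4720/(0.4720 + 0.04577) = 0.912.

0.912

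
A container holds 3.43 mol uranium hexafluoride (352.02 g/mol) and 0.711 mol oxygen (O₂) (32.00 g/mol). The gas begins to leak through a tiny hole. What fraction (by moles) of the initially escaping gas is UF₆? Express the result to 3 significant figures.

0.593

The effusion rate of species i is ∝ p_i/√M_i ∝ n_i/√M_i.
So x_UF₆ in the escaping gas = (n_UF₆/√M_UF₆) / Σ(n_i/√M_i)
= (3.43/√352.02) / (3.43/√352.02 + 0.711/√32.00) = 0.1828/(0.1828 + 0.1257) = 0.593.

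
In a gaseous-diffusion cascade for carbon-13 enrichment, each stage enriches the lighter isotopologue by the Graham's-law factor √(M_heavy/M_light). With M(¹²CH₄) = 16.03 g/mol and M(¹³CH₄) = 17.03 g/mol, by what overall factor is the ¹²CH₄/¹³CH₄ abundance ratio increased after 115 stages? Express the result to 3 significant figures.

The single-stage factor is √(M_heavy/M_light), so 115 stages give [√(17.03/16.03)]^115 = (17.03/16.03)^(115/2).
= 1.06238^(115/2) = 32.4.

32.4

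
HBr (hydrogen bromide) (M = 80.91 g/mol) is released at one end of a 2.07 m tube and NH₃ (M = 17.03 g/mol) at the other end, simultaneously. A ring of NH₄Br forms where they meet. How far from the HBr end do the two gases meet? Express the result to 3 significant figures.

Graham's law gives d_HBr/d_NH₃ = rate_HBr/rate_NH₃ = √(M_NH₃/M_HBr) = √(17.03/80.91) = 0.4588.
With d_HBr + d_NH₃ = 2.07 m, d_NH₃ = 2.07/(1 + 0.4588) = 1.419 m.
d_HBr = 2.07 − 1.419 = 0.651 m.

0.651 m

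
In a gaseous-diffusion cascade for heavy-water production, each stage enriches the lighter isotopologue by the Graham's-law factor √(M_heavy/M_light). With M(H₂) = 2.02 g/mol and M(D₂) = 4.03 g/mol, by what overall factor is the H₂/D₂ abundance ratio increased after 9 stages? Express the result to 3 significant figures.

Each stage multiplies the ratio by α = √(4.03/2.02), so after 9 stages the overall factor is α^9 = (4.03/2.02)^(9/2).
= 1.99505^(9/2) = 22.4.

22.4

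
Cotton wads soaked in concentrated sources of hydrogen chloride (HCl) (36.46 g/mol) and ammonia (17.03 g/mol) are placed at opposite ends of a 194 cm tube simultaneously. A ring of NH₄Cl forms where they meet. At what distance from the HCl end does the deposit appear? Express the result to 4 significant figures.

Graham's law gives d_HCl/d_NH₃ = rate_HCl/rate_NH₃ = √(M_NH₃/M_HCl) = √(17.03/36.46) = 0.6834.
With d_HCl + d_NH₃ = 194 cm, d_NH₃ = 194/(1 + 0.6834) = 115.2 cm.
d_HCl = 194 − 115.2 = 78.76 cm.

78.76 cm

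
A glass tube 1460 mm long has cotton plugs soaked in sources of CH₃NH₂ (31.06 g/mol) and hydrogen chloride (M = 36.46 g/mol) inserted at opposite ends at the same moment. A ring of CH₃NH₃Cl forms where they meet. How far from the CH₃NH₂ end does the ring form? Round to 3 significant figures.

The fronts meet when d_CH₃NH₂ + d_HCl = L with d_CH₃NH₂/d_HCl = √(M_HCl/M_CH₃NH₂) (Graham's law). Here √(M_HCl/M_CH₃NH₂) = √(36.46/31.06) = 1.083.
With d_CH₃NH₂ + d_HCl = 1460 mm, d_HCl = 1460/(1 + 1.083) = 700.8 mm.
d_CH₃NH₂ = 1460 − 700.8 = 759 mm.

759 mm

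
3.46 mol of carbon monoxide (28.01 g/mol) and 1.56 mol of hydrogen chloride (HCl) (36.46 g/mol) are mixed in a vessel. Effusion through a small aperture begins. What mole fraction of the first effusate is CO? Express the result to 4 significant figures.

The effusion rate of species i is ∝ p_i/√M_i ∝ n_i/√M_i.
Mole fraction of CO in the effusate = (n_CO/√M_CO) / (n_CO/√M_CO + n_HCl/√M_HCl)
= (3.46/√28.01) / (3.46/√28.01 + 1.56/√36.46) = 0.6538/(0.6538 + 0.2584) = 0.7168.

0.7168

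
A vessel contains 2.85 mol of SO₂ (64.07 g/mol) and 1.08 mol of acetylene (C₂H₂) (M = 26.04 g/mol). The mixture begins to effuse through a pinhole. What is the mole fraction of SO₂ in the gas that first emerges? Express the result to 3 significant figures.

Each component's effusion rate ∝ (its partial pressure)·(1/√M) ∝ n_i/√M_i.
Mole fraction of SO₂ in the effusate = (n_SO₂/√M_SO₂) / (n_SO₂/√M_SO₂ + n_C₂H₂/√M_C₂H₂)
= (2.85/√64.07) / (2.85/√64.07 + 1.08/√26.04) = 0.3561/(0.3561 + 0.2116) = 0.627.

0.627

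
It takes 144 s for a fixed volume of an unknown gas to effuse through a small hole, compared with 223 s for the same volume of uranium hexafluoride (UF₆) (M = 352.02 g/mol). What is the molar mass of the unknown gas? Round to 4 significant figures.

From Graham's law, t_X/t_UF₆ = √(M_X/M_UF₆).
144/223 = 0.6457 = √(M_X/352.02)
M_X = 352.02 × 0.6457² = 352.02 × 0.4170 = 146.8 g/mol

146.8 g/mol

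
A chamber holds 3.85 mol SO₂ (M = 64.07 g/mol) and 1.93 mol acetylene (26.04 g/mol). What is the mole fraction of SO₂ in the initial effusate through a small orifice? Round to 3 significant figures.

Each component's effusion rate ∝ (its partial pressure)·(1/√M) ∝ n_i/√M_i.
So x_SO₂ in the escaping gas = (n_SO₂/√M_SO₂) / Σ(n_i/√M_i)
= (3.85/√64.07) / (3.85/√64.07 + 1.93/√26.04) = 0.4810/(0.4810 + 0.3782) = 0.560.

0.560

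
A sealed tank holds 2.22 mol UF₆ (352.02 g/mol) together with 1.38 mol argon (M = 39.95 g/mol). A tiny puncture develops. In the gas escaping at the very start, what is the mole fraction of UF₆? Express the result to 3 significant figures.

Rate_i ∝ x_i/√M_i (Graham's law weighted by mole fraction), so the effusate composition follows n_i/√M_i.
x_UF₆(eff) = (n_UF₆/√M_UF₆) / (n_UF₆/√M_UF₆ + n_Ar/√M_Ar)
= (2.22/√352.02) / (2.22/√352.02 + 1.38/√39.95) = 0.1183/(0.1183 + 0.2183) = 0.351.

0.351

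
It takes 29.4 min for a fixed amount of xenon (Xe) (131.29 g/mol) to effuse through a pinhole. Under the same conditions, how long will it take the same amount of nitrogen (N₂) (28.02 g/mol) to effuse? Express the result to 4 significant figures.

13.58 min

From Graham's law, t_N₂/t_Xe = √(M_N₂/M_Xe) = √(28.02/131.29) = √0.2134 = 0.4620.
So the time for N₂ is 29.4 × 0.4620 = 13.58 min.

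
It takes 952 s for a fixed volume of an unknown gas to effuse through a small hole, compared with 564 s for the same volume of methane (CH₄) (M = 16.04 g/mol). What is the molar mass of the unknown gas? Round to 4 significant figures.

Since effusion rate ∝ 1/√M, t_X/t_CH₄ = √(M_X/M_CH₄).
952/564 = 1.688 = √(M_X/16.04)
M_X = 16.04 × 1.688² = 16.04 × 2.849 = 45.70 g/mol

45.70 g/mol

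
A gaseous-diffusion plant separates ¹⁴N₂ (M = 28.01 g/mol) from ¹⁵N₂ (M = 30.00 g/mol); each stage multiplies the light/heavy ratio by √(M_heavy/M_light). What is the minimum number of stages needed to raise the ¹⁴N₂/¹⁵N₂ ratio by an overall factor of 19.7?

87

With α = √(30.00/28.01) per stage, ln α = ½ ln(1.07105) = 0.03432.
Need α^N ≥ 19.7 ⇒ N ≥ ln(19.7) / ln α = 2.981 / 0.03432 = 86.85.
Rounding up, N = 87 stages.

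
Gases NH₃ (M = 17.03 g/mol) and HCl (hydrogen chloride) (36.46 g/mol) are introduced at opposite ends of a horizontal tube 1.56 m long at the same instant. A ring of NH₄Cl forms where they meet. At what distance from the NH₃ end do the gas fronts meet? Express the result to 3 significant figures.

0.927 m

The fronts meet when d_NH₃ + d_HCl = L with d_NH₃/d_HCl = √(M_HCl/M_NH₃) (Graham's law). Here √(M_HCl/M_NH₃) = √(36.46/17.03) = 1.463.
With d_NH₃ + d_HCl = 1.56 m, d_HCl = 1.56/(1 + 1.463) = 0.6333 m.
d_NH₃ = 1.56 − 0.6333 = 0.927 m.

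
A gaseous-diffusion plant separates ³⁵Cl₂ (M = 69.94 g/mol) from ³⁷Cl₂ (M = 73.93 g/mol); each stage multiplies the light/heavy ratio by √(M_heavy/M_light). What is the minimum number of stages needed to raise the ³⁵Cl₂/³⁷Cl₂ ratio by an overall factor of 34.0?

128

With α = √(73.93/69.94) per stage, ln α = ½ ln(1.05705) = 0.02774.
Need α^N ≥ 34.0 ⇒ N ≥ ln(34.0) / ln α = 3.526 / 0.02774 = 127.12.
Rounding up, N = 128 stages.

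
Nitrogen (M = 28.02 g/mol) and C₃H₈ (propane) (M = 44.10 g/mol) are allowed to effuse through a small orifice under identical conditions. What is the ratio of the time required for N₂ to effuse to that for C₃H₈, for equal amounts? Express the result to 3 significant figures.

0.797

Since effusion rate ∝ 1/√M, t_N₂/t_C₃H₈ = √(M_N₂/M_C₃H₈) = √(28.02/44.10) = √0.6354 = 0.797.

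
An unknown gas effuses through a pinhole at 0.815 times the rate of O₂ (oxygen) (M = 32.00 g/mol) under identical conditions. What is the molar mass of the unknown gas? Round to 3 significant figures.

Since effusion rate ∝ 1/√M, rate_X/rate_O₂ = √(M_O₂/M_X).
0.815 = √(32.00/M_X)
M_X = 32.00 / 0.815² = 32.00 / 0.6642 = 48.2 g/mol

48.2 g/mol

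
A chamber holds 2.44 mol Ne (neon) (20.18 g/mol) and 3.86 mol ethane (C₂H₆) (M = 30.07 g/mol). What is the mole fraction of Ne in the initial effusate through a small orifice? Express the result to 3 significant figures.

Effusion rate of each component ∝ n_i/√M_i (partial pressure × 1/√M).
Mole fraction of Ne in the effusate = (n_Ne/√M_Ne) / (n_Ne/√M_Ne + n_C₂H₆/√M_C₂H₆)
= (2.44/√20.18) / (2.44/√20.18 + 3.86/√30.07) = 0.5432/(0.5432 + 0.7039) = 0.436.

0.436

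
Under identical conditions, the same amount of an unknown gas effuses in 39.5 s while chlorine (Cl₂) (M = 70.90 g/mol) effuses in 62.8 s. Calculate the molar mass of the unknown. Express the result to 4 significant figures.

28.05 g/mol

By Graham's law, t_X/t_Cl₂ = √(M_X/M_Cl₂).
39.5/62.8 = 0.6290 = √(M_X/70.90)
M_X = 70.90 × 0.6290² = 70.90 × 0.3956 = 28.05 g/mol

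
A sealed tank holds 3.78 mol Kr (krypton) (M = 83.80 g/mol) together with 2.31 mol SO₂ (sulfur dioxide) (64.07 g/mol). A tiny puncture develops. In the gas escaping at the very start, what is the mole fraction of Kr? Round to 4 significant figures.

The effusion rate of species i is ∝ p_i/√M_i ∝ n_i/√M_i.
x_Kr(eff) = (n_Kr/√M_Kr) / (n_Kr/√M_Kr + n_SO₂/√M_SO₂)
= (3.78/√83.80) / (3.78/√83.80 + 2.31/√64.07) = 0.4129/(0.4129 + 0.2886) = 0.5886.

0.5886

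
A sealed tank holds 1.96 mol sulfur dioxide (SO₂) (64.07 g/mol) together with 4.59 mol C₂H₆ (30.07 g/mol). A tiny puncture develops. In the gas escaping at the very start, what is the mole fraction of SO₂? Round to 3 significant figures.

Each component's effusion rate ∝ (its partial pressure)·(1/√M) ∝ n_i/√M_i.
So x_SO₂ in the escaping gas = (n_SO₂/√M_SO₂) / Σ(n_i/√M_i)
= (1.96/√64.07) / (1.96/√64.07 + 4.59/√30.07) = 0.2449/(0.2449 + 0.8370) = 0.226.

0.226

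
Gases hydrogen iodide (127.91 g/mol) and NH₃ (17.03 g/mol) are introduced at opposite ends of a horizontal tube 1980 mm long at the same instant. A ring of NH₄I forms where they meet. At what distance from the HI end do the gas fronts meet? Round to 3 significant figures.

529 mm

Distances travelled in equal time are proportional to diffusion rates, so d_HI/d_NH₃ = √(M_NH₃/M_HI) = √(17.03/127.91) = 0.3649.
With d_HI + d_NH₃ = 1980 mm, d_NH₃ = 1980/(1 + 0.3649) = 1451 mm.
d_HI = 1980 − 1451 = 529 mm.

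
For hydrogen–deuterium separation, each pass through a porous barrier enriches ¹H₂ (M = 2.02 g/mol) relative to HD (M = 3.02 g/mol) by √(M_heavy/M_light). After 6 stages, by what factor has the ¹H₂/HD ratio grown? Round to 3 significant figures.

3.34

Overall factor = α^6 with α = √(3.02/2.02), i.e. (3.02/2.02)^(6/2).
= 1.49505^3 = 3.34.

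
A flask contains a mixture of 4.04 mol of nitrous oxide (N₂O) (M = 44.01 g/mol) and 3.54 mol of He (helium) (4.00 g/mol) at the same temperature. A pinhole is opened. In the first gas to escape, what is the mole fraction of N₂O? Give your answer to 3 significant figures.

0.256

Each component's effusion rate ∝ (its partial pressure)·(1/√M) ∝ n_i/√M_i.
Mole fraction of N₂O in the effusate = (n_N₂O/√M_N₂O) / (n_N₂O/√M_N₂O + n_He/√M_He)
= (4.04/√44.01) / (4.04/√44.01 + 3.54/√4.00) = 0.6090/(0.6090 + 1.770) = 0.256.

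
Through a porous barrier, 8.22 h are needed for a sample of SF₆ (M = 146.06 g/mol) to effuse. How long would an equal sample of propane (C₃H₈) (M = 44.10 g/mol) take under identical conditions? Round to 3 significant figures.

Since effusion rate ∝ 1/√M, t_C₃H₈/t_SF₆ = √(M_C₃H₈/M_SF₆) = √(44.10/146.06) = √0.3019 = 0.5495.
So the time for C₃H₈ is 8.22 × 0.5495 = 4.52 h.

4.52 h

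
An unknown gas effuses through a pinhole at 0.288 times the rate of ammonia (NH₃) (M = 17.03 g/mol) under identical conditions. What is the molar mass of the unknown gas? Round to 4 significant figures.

205.3 g/mol

Graham's law gives rate_X/rate_NH₃ = √(M_NH₃/M_X).
0.288 = √(17.03/M_X)
M_X = 17.03 / 0.288² = 17.03 / 0.08294 = 205.3 g/mol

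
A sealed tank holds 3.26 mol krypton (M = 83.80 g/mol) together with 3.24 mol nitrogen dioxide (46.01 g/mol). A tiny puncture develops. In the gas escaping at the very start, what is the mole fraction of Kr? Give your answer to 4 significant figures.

Effusion rate of each component ∝ n_i/√M_i (partial pressure × 1/√M).
So x_Kr in the escaping gas = (n_Kr/√M_Kr) / Σ(n_i/√M_i)
= (3.26/√83.80) / (3.26/√83.80 + 3.24/√46.01) = 0.3561/(0.3561 + 0.4777) = 0.4271.

0.4271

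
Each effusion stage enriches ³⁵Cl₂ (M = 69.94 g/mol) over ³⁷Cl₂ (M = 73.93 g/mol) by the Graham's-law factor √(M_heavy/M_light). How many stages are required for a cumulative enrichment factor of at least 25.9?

With α = √(73.93/69.94) per stage, ln α = ½ ln(1.05705) = 0.02774.
Need α^N ≥ 25.9 ⇒ N ≥ ln(25.9) / ln α = 3.254 / 0.02774 = 117.31.
Minimum whole number of stages: N = 118.

118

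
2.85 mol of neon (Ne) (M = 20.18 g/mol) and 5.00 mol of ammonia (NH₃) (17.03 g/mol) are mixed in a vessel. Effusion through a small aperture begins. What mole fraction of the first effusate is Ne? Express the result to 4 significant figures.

Rate_i ∝ x_i/√M_i (Graham's law weighted by mole fraction), so the effusate composition follows n_i/√M_i.
Mole fraction of Ne in the effusate = (n_Ne/√M_Ne) / (n_Ne/√M_Ne + n_NH₃/√M_NH₃)
= (2.85/√20.18) / (2.85/√20.18 + 5.00/√17.03) = 0.6344/(0.6344 + 1.212) = 0.3437.

0.3437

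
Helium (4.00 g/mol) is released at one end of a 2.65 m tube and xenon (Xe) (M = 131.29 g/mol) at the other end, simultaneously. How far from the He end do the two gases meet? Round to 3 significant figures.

2.26 m

In equal time, each gas travels a distance ∝ its rate ∝ 1/√M, so d_He/d_Xe = √(M_Xe/M_He) = √(131.29/4.00) = 5.729.
With d_He + d_Xe = 2.65 m, d_Xe = 2.65/(1 + 5.729) = 0.3938 m.
d_He = 2.65 − 0.3938 = 2.26 m.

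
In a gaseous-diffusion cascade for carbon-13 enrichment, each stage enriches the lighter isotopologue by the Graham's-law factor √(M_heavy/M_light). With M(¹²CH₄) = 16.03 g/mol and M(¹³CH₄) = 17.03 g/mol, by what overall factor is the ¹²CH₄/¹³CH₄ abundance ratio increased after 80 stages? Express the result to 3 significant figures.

After 80 stages the ratio has grown by (√(17.03/16.03))^80 = (17.03/16.03)^(80/2).
= 1.06238^40 = 11.3.

11.3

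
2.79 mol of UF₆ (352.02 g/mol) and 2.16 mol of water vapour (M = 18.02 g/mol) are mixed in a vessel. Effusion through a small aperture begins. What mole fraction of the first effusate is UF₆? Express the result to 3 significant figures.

0.226

Each component's effusion rate ∝ (its partial pressure)·(1/√M) ∝ n_i/√M_i.
Mole fraction of UF₆ in the effusate = (n_UF₆/√M_UF₆) / (n_UF₆/√M_UF₆ + n_H₂O/√M_H₂O)
= (2.79/√352.02) / (2.79/√352.02 + 2.16/√18.02) = 0.1487/(0.1487 + 0.5088) = 0.226.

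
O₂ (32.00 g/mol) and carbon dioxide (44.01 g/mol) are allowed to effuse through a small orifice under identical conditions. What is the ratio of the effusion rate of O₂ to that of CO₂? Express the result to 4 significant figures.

Since effusion rate ∝ 1/√M, rate_O₂/rate_CO₂ = √(M_CO₂/M_O₂) = √(44.01/32.00) = √1.375 = 1.173.

1.173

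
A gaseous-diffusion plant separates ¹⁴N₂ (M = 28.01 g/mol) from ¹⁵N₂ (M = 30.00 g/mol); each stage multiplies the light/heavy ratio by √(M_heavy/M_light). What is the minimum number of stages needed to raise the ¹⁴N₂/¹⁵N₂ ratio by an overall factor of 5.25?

49

With α = √(30.00/28.01) per stage, ln α = ½ ln(1.07105) = 0.03432.
Need α^N ≥ 5.25 ⇒ N ≥ ln(5.25) / ln α = 1.658 / 0.03432 = 48.32.
Minimum whole number of stages: N = 49.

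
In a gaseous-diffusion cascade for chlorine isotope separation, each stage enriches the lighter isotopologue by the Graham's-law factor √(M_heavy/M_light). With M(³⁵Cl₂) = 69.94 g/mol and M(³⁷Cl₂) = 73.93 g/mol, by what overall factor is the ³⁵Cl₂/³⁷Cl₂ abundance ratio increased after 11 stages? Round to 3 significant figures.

After 11 stages the ratio has grown by (√(73.93/69.94))^11 = (73.93/69.94)^(11/2).
= 1.05705^(11/2) = 1.36.

1.36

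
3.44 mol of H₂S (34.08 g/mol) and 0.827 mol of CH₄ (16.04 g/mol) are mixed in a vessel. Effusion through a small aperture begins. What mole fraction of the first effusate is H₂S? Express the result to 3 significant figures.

The effusion rate of species i is ∝ p_i/√M_i ∝ n_i/√M_i.
x_H₂S(eff) = (n_H₂S/√M_H₂S) / (n_H₂S/√M_H₂S + n_CH₄/√M_CH₄)
= (3.44/√34.08) / (3.44/√34.08 + 0.827/√16.04) = 0.5893/(0.5893 + 0.2065) = 0.741.

0.741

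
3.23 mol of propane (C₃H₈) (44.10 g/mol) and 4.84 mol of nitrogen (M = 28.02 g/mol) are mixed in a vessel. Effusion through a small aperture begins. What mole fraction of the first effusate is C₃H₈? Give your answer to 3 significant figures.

0.347

Rate_i ∝ x_i/√M_i (Graham's law weighted by mole fraction), so the effusate composition follows n_i/√M_i.
Mole fraction of C₃H₈ in the effusate = (n_C₃H₈/√M_C₃H₈) / (n_C₃H₈/√M_C₃H₈ + n_N₂/√M_N₂)
= (3.23/√44.10) / (3.23/√44.10 + 4.84/√28.02) = 0.4864/(0.4864 + 0.9143) = 0.347.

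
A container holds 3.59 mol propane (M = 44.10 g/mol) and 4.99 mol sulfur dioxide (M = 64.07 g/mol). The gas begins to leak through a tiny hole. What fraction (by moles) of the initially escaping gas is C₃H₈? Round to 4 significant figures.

The effusion rate of species i is ∝ p_i/√M_i ∝ n_i/√M_i.
So x_C₃H₈ in the escaping gas = (n_C₃H₈/√M_C₃H₈) / Σ(n_i/√M_i)
= (3.59/√44.10) / (3.59/√44.10 + 4.99/√64.07) = 0.5406/(0.5406 + 0.6234) = 0.4644.

0.4644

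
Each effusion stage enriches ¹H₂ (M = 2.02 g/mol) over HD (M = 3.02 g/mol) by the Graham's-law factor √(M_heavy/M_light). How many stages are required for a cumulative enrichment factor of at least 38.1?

19

Single-stage factor α = √(3.02/2.02), so ln α = ½ ln(1.49505) = 0.2011.
Need α^N ≥ 38.1 ⇒ N ≥ ln(38.1) / ln α = 3.640 / 0.2011 = 18.10.
Rounding up, N = 19 stages.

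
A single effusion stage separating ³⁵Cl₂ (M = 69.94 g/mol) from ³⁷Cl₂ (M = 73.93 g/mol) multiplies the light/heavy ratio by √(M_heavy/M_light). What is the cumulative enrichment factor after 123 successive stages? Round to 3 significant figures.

30.3

Overall factor = α^123 with α = √(73.93/69.94), i.e. (73.93/69.94)^(123/2).
= 1.05705^(123/2) = 30.3.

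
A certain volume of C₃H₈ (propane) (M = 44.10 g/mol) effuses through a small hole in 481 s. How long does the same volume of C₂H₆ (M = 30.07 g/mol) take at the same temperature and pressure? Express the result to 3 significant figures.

397 s

Graham's law gives t_C₂H₆/t_C₃H₈ = √(M_C₂H₆/M_C₃H₈) = √(30.07/44.10) = √0.6819 = 0.8257.
So the time for C₂H₆ is 481 × 0.8257 = 397 s.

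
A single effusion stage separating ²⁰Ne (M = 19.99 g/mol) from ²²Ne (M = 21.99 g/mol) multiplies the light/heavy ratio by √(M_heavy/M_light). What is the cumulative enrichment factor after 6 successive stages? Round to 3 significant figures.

The single-stage factor is √(M_heavy/M_light), so 6 stages give [√(21.99/19.99)]^6 = (21.99/19.99)^(6/2).
= 1.10005^3 = 1.33.

1.33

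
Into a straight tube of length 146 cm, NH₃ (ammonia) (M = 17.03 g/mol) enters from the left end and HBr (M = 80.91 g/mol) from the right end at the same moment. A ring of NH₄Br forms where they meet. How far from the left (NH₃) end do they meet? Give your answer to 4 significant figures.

100.1 cm

In equal time, each gas travels a distance ∝ its rate ∝ 1/√M, so d_NH₃/d_HBr = √(M_HBr/M_NH₃) = √(80.91/17.03) = 2.180.
With d_NH₃ + d_HBr = 146 cm, d_HBr = 146/(1 + 2.180) = 45.92 cm.
d_NH₃ = 146 − 45.92 = 100.1 cm.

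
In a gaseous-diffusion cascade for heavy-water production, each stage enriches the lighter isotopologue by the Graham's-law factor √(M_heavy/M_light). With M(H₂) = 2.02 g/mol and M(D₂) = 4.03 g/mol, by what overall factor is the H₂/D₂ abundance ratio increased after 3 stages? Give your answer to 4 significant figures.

The single-stage factor is √(M_heavy/M_light), so 3 stages give [√(4.03/2.02)]^3 = (4.03/2.02)^(3/2).
= 1.99505^(3/2) = 2.818.

2.818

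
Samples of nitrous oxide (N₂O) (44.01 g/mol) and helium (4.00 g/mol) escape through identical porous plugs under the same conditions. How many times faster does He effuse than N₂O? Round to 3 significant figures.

By Graham's law, rate_He/rate_N₂O = √(M_N₂O/M_He) = √(44.01/4.00) = √11.00 = 3.32.

3.32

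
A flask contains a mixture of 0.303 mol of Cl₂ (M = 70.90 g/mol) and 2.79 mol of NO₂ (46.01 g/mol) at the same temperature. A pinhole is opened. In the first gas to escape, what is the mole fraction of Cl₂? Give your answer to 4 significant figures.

0.08045

The effusion rate of species i is ∝ p_i/√M_i ∝ n_i/√M_i.
x_Cl₂(eff) = (n_Cl₂/√M_Cl₂) / (n_Cl₂/√M_Cl₂ + n_NO₂/√M_NO₂)
= (0.303/√70.90) / (0.303/√70.90 + 2.79/√46.01) = 0.03598/(0.03598 + 0.4113) = 0.08045.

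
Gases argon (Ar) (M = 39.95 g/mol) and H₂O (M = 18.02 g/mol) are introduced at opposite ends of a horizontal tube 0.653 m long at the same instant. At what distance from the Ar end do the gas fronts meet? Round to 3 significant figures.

In equal time, each gas travels a distance ∝ its rate ∝ 1/√M, so d_Ar/d_H₂O = √(M_H₂O/M_Ar) = √(18.02/39.95) = 0.6716.
With d_Ar + d_H₂O = 0.653 m, d_H₂O = 0.653/(1 + 0.6716) = 0.3906 m.
d_Ar = 0.653 − 0.3906 = 0.262 m.

0.262 m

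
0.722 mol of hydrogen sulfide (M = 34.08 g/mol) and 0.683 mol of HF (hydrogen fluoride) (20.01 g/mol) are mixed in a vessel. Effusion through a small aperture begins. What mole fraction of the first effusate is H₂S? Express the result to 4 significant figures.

0.4475

Each component's effusion rate ∝ (its partial pressure)·(1/√M) ∝ n_i/√M_i.
So x_H₂S in the escaping gas = (n_H₂S/√M_H₂S) / Σ(n_i/√M_i)
= (0.722/√34.08) / (0.722/√34.08 + 0.683/√20.01) = 0.1237/(0.1237 + 0.1527) = 0.4475.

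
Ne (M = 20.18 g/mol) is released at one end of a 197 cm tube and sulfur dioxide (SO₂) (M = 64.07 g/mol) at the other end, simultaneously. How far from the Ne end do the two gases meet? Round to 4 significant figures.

In equal time, each gas travels a distance ∝ its rate ∝ 1/√M, so d_Ne/d_SO₂ = √(M_SO₂/M_Ne) = √(64.07/20.18) = 1.782.
With d_Ne + d_SO₂ = 197 cm, d_SO₂ = 197/(1 + 1.782) = 70.82 cm.
d_Ne = 197 − 70.82 = 126.2 cm.

126.2 cm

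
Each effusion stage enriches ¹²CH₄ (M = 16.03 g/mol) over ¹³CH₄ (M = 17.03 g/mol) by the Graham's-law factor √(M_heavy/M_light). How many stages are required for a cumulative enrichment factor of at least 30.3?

113

Per stage α = (17.03/16.03)^(1/2) = 1.06238^0.5, giving ln α = 0.03026.
Need α^N ≥ 30.3 ⇒ N ≥ ln(30.3) / ln α = 3.411 / 0.03026 = 112.74.
Rounding up, N = 113 stages.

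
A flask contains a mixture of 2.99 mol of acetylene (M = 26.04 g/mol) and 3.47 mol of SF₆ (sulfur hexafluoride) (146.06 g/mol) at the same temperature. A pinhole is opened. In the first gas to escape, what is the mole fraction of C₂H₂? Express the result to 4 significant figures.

0.6711

Effusion rate of each component ∝ n_i/√M_i (partial pressure × 1/√M).
Mole fraction of C₂H₂ in the effusate = (n_C₂H₂/√M_C₂H₂) / (n_C₂H₂/√M_C₂H₂ + n_SF₆/√M_SF₆)
= (2.99/√26.04) / (2.99/√26.04 + 3.47/√146.06) = 0.5859/(0.5859 + 0.2871) = 0.6711.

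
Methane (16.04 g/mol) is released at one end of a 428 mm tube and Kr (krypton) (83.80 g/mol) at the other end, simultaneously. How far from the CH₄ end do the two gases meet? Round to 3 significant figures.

In equal time, each gas travels a distance ∝ its rate ∝ 1/√M, so d_CH₄/d_Kr = √(M_Kr/M_CH₄) = √(83.80/16.04) = 2.286.
With d_CH₄ + d_Kr = 428 mm, d_Kr = 428/(1 + 2.286) = 130.3 mm.
d_CH₄ = 428 − 130.3 = 298 mm.

298 mm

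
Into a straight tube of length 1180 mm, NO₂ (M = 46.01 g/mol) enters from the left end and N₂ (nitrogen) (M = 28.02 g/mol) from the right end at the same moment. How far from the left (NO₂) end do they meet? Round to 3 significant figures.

Distances travelled in equal time are proportional to diffusion rates, so d_NO₂/d_N₂ = √(M_N₂/M_NO₂) = √(28.02/46.01) = 0.7804.
With d_NO₂ + d_N₂ = 1180 mm, d_N₂ = 1180/(1 + 0.7804) = 662.8 mm.
d_NO₂ = 1180 − 662.8 = 517 mm.

517 mm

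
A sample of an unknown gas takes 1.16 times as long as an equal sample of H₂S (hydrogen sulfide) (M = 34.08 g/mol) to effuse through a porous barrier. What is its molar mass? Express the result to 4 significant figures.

45.86 g/mol

Using Graham's law: t_X/t_H₂S = √(M_X/M_H₂S).
1.16 = √(M_X/34.08)
M_X = 34.08 × 1.16² = 34.08 × 1.346 = 45.86 g/mol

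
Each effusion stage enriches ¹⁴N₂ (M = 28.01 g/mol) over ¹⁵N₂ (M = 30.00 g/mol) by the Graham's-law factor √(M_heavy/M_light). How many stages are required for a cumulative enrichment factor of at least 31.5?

101

Single-stage factor α = √(30.00/28.01), so ln α = ½ ln(1.07105) = 0.03432.
Need α^N ≥ 31.5 ⇒ N ≥ ln(31.5) / ln α = 3.450 / 0.03432 = 100.53.
Minimum whole number of stages: N = 101.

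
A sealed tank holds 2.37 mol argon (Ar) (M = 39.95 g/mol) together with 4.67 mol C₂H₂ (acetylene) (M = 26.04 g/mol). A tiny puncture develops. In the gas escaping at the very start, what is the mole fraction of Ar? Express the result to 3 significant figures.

Each component's effusion rate ∝ (its partial pressure)·(1/√M) ∝ n_i/√M_i.
x_Ar(eff) = (n_Ar/√M_Ar) / (n_Ar/√M_Ar + n_C₂H₂/√M_C₂H₂)
= (2.37/√39.95) / (2.37/√39.95 + 4.67/√26.04) = 0.3750/(0.3750 + 0.9152) = 0.291.

0.291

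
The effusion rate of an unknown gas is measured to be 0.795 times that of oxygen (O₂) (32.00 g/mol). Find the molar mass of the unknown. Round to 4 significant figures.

From Graham's law, rate_X/rate_O₂ = √(M_O₂/M_X).
0.795 = √(32.00/M_X)
M_X = 32.00 / 0.795² = 32.00 / 0.6320 = 50.63 g/mol

50.63 g/mol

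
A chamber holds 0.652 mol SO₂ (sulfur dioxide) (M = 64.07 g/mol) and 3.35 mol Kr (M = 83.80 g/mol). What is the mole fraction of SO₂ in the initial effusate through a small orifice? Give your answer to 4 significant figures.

0.1821

Rate_i ∝ x_i/√M_i (Graham's law weighted by mole fraction), so the effusate composition follows n_i/√M_i.
So x_SO₂ in the escaping gas = (n_SO₂/√M_SO₂) / Σ(n_i/√M_i)
= (0.652/√64.07) / (0.652/√64.07 + 3.35/√83.80) = 0.08146/(0.08146 + 0.3660) = 0.1821.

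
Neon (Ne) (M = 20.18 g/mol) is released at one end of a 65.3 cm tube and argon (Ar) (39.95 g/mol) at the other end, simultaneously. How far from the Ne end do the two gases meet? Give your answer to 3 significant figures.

38.2 cm

Distances travelled in equal time are proportional to diffusion rates, so d_Ne/d_Ar = √(M_Ar/M_Ne) = √(39.95/20.18) = 1.407.
With d_Ne + d_Ar = 65.3 cm, d_Ar = 65.3/(1 + 1.407) = 27.13 cm.
d_Ne = 65.3 − 27.13 = 38.2 cm.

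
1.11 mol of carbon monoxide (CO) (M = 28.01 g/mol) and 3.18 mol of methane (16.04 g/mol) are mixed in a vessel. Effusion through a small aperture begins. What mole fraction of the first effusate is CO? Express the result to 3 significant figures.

Effusion rate of each component ∝ n_i/√M_i (partial pressure × 1/√M).
So x_CO in the escaping gas = (n_CO/√M_CO) / Σ(n_i/√M_i)
= (1.11/√28.01) / (1.11/√28.01 + 3.18/√16.04) = 0.2097/(0.2097 + 0.7940) = 0.209.

0.209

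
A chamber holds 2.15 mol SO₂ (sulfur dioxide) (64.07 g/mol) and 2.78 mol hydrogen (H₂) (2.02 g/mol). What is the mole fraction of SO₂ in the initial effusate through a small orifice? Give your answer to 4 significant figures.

0.1207

Effusion rate of each component ∝ n_i/√M_i (partial pressure × 1/√M).
Mole fraction of SO₂ in the effusate = (n_SO₂/√M_SO₂) / (n_SO₂/√M_SO₂ + n_H₂/√M_H₂)
= (2.15/√64.07) / (2.15/√64.07 + 2.78/√2.02) = 0.2686/(0.2686 + 1.956) = 0.1207.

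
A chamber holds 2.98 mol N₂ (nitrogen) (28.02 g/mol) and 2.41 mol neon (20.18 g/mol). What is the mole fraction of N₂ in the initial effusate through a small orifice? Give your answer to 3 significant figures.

Rate_i ∝ x_i/√M_i (Graham's law weighted by mole fraction), so the effusate composition follows n_i/√M_i.
Mole fraction of N₂ in the effusate = (n_N₂/√M_N₂) / (n_N₂/√M_N₂ + n_Ne/√M_Ne)
= (2.98/√28.02) / (2.98/√28.02 + 2.41/√20.18) = 0.5630/(0.5630 + 0.5365) = 0.512.

0.512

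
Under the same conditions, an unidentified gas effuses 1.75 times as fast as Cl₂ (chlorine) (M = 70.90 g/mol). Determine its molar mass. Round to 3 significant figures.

Graham's law gives rate_X/rate_Cl₂ = √(M_Cl₂/M_X).
1.75 = √(70.90/M_X)
M_X = 70.90 / 1.75² = 70.90 / 3.062 = 23.2 g/mol

23.2 g/mol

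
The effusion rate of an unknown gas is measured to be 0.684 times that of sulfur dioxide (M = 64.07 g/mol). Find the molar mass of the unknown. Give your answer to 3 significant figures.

137 g/mol

Since effusion rate ∝ 1/√M, rate_X/rate_SO₂ = √(M_SO₂/M_X).
0.684 = √(64.07/M_X)
M_X = 64.07 / 0.684² = 64.07 / 0.4679 = 137 g/mol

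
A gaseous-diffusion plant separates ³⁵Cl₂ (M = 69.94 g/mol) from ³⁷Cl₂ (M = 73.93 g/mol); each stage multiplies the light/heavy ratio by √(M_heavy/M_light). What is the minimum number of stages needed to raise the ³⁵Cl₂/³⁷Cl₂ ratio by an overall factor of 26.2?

Per stage α = (73.93/69.94)^(1/2) = 1.05705^0.5, giving ln α = 0.02774.
Need α^N ≥ 26.2 ⇒ N ≥ ln(26.2) / ln α = 3.266 / 0.02774 = 117.73.
So at least 118 stages are needed.

118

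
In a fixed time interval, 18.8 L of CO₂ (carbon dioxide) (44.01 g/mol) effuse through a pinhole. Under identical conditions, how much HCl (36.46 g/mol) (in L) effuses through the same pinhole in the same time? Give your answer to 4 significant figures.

20.66 L

By Graham's law, rate_HCl/rate_CO₂ = √(M_CO₂/M_HCl) = √(44.01/36.46) = √1.207 = 1.099.
So the volume for HCl is 18.8 × 1.099 = 20.66 L.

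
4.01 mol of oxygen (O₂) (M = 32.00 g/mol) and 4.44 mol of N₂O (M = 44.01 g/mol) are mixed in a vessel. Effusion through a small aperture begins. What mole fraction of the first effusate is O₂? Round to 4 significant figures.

Each component's effusion rate ∝ (its partial pressure)·(1/√M) ∝ n_i/√M_i.
Mole fraction of O₂ in the effusate = (n_O₂/√M_O₂) / (n_O₂/√M_O₂ + n_N₂O/√M_N₂O)
= (4.01/√32.00) / (4.01/√32.00 + 4.44/√44.01) = 0.7089/(0.7089 + 0.6693) = 0.5144.

0.5144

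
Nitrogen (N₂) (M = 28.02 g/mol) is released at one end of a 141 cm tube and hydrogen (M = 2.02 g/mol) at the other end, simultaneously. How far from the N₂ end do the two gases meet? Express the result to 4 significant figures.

The fronts meet when d_N₂ + d_H₂ = L with d_N₂/d_H₂ = √(M_H₂/M_N₂) (Graham's law). Here √(M_H₂/M_N₂) = √(2.02/28.02) = 0.2685.
With d_N₂ + d_H₂ = 141 cm, d_H₂ = 141/(1 + 0.2685) = 111.2 cm.
d_N₂ = 141 − 111.2 = 29.84 cm.

29.84 cm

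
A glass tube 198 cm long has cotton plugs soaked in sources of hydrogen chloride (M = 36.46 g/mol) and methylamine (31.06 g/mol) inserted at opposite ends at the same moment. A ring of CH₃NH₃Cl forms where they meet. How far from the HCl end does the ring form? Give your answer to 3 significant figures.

Distances travelled in equal time are proportional to diffusion rates, so d_HCl/d_CH₃NH₂ = √(M_CH₃NH₂/M_HCl) = √(31.06/36.46) = 0.9230.
With d_HCl + d_CH₃NH₂ = 198 cm, d_CH₃NH₂ = 198/(1 + 0.9230) = 103.0 cm.
d_HCl = 198 − 103.0 = 95.0 cm.

95.0 cm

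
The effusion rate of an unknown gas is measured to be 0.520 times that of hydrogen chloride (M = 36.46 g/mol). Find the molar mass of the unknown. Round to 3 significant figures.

Since effusion rate ∝ 1/√M, rate_X/rate_HCl = √(M_HCl/M_X).
0.520 = √(36.46/M_X)
M_X = 36.46 / 0.520² = 36.46 / 0.2704 = 135 g/mol

135 g/mol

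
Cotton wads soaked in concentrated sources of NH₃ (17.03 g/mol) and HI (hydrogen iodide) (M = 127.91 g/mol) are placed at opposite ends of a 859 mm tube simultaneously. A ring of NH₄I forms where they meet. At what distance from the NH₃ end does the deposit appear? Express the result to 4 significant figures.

Distances travelled in equal time are proportional to diffusion rates, so d_NH₃/d_HI = √(M_HI/M_NH₃) = √(127.91/17.03) = 2.741.
With d_NH₃ + d_HI = 859 mm, d_HI = 859/(1 + 2.741) = 229.6 mm.
d_NH₃ = 859 − 229.6 = 629.4 mm.

629.4 mm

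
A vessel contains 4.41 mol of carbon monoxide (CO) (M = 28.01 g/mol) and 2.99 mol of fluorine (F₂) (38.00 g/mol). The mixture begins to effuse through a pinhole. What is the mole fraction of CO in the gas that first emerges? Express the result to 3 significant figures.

Each component's effusion rate ∝ (its partial pressure)·(1/√M) ∝ n_i/√M_i.
So x_CO in the escaping gas = (n_CO/√M_CO) / Σ(n_i/√M_i)
= (4.41/√28.01) / (4.41/√28.01 + 2.99/√38.00) = 0.8333/(0.8333 + 0.4850) = 0.632.

0.632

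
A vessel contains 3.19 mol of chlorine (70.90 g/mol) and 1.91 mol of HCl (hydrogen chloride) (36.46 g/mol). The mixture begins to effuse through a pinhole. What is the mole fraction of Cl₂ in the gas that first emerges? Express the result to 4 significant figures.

The effusion rate of species i is ∝ p_i/√M_i ∝ n_i/√M_i.
Mole fraction of Cl₂ in the effusate = (n_Cl₂/√M_Cl₂) / (n_Cl₂/√M_Cl₂ + n_HCl/√M_HCl)
= (3.19/√70.90) / (3.19/√70.90 + 1.91/√36.46) = 0.3789/(0.3789 + 0.3163) = 0.5450.

0.5450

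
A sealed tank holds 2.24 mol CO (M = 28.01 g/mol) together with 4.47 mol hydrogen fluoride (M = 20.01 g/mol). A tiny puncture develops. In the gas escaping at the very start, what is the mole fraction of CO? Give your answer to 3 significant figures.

0.298

The effusion rate of species i is ∝ p_i/√M_i ∝ n_i/√M_i.
So x_CO in the escaping gas = (n_CO/√M_CO) / Σ(n_i/√M_i)
= (2.24/√28.01) / (2.24/√28.01 + 4.47/√20.01) = 0.4232/(0.4232 + 0.9993) = 0.298.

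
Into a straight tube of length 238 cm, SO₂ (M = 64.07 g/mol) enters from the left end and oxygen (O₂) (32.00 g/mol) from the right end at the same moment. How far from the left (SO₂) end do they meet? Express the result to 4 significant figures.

In equal time, each gas travels a distance ∝ its rate ∝ 1/√M, so d_SO₂/d_O₂ = √(M_O₂/M_SO₂) = √(32.00/64.07) = 0.7067.
With d_SO₂ + d_O₂ = 238 cm, d_O₂ = 238/(1 + 0.7067) = 139.4 cm.
d_SO₂ = 238 − 139.4 = 98.55 cm.

98.55 cm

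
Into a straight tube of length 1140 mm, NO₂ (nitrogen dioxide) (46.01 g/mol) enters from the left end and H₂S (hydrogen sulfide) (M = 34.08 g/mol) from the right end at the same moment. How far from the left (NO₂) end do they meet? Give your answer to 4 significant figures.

Graham's law gives d_NO₂/d_H₂S = rate_NO₂/rate_H₂S = √(M_H₂S/M_NO₂) = √(34.08/46.01) = 0.8606.
With d_NO₂ + d_H₂S = 1140 mm, d_H₂S = 1140/(1 + 0.8606) = 612.7 mm.
d_NO₂ = 1140 − 612.7 = 527.3 mm.

527.3 mm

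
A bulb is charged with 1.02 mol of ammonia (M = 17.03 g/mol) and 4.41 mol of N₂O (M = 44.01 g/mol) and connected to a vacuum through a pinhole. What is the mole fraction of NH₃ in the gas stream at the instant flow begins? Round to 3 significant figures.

0.271

The effusion rate of species i is ∝ p_i/√M_i ∝ n_i/√M_i.
So x_NH₃ in the escaping gas = (n_NH₃/√M_NH₃) / Σ(n_i/√M_i)
= (1.02/√17.03) / (1.02/√17.03 + 4.41/√44.01) = 0.2472/(0.2472 + 0.6648) = 0.271.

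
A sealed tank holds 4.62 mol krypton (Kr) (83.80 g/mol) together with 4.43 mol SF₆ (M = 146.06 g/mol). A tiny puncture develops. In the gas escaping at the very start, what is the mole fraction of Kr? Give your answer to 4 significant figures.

Effusion rate of each component ∝ n_i/√M_i (partial pressure × 1/√M).
So x_Kr in the escaping gas = (n_Kr/√M_Kr) / Σ(n_i/√M_i)
= (4.62/√83.80) / (4.62/√83.80 + 4.43/√146.06) = 0.5047/(0.5047 + 0.3666) = 0.5793.

0.5793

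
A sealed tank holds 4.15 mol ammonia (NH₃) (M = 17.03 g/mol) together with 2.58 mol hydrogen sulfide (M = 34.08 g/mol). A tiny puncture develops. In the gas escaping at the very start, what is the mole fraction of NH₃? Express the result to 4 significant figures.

Effusion rate of each component ∝ n_i/√M_i (partial pressure × 1/√M).
Mole fraction of NH₃ in the effusate = (n_NH₃/√M_NH₃) / (n_NH₃/√M_NH₃ + n_H₂S/√M_H₂S)
= (4.15/√17.03) / (4.15/√17.03 + 2.58/√34.08) = 1.006/(1.006 + 0.4419) = 0.6947.

0.6947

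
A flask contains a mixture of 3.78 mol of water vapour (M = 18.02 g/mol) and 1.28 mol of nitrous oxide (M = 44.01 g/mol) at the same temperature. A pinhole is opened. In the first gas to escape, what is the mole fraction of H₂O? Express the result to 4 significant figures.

0.8219

Each component's effusion rate ∝ (its partial pressure)·(1/√M) ∝ n_i/√M_i.
Mole fraction of H₂O in the effusate = (n_H₂O/√M_H₂O) / (n_H₂O/√M_H₂O + n_N₂O/√M_N₂O)
= (3.78/√18.02) / (3.78/√18.02 + 1.28/√44.01) = 0.8905/(0.8905 + 0.1929) = 0.8219.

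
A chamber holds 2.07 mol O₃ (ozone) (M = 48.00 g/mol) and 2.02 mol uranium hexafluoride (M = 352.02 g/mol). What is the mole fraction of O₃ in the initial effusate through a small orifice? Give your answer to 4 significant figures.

Rate_i ∝ x_i/√M_i (Graham's law weighted by mole fraction), so the effusate composition follows n_i/√M_i.
Mole fraction of O₃ in the effusate = (n_O₃/√M_O₃) / (n_O₃/√M_O₃ + n_UF₆/√M_UF₆)
= (2.07/√48.00) / (2.07/√48.00 + 2.02/√352.02) = 0.2988/(0.2988 + 0.1077) = 0.7351.

0.7351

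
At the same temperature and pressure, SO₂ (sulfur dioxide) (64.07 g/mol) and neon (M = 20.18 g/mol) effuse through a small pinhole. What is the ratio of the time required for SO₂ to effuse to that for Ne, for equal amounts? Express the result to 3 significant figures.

1.78

Graham's law gives t_SO₂/t_Ne = √(M_SO₂/M_Ne) = √(64.07/20.18) = √3.175 = 1.78.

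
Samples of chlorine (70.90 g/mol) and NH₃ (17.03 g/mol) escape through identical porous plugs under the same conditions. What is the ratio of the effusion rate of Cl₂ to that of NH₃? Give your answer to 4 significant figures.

0.4901

By Graham's law, rate_Cl₂/rate_NH₃ = √(M_NH₃/M_Cl₂) = √(17.03/70.90) = √0.2402 = 0.4901.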